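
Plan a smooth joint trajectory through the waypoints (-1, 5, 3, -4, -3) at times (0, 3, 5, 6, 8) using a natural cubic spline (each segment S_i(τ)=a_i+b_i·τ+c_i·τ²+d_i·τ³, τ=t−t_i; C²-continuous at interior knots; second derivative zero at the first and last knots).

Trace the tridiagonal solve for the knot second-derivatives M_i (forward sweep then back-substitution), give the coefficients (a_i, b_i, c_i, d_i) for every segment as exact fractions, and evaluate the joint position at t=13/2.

Δ: Δ0=2, Δ1=-1, Δ2=-7, Δ3=1/2
row 1: diag=10, rhs=-18; c'=1/5, d'=-9/5
row 2: denom=6−2·1/5=28/5; d'=(-36−2·-9/5)/(28/5)=-81/14
row 3: denom=6−1·5/28=163/28; d'=(45−1·-81/14)/(163/28)=1422/163
back: M3=1422/163
back: M2=-81/14−5/28·1422/163=-1197/163
back: M1=-9/5−1/5·-1197/163=-54/163
M: M0=0, M1=-54/163, M2=-1197/163, M3=1422/163, M4=0
seg 0: a=-1, c=M0/2=0, d=(M1−M0)/(6·3)=-3/163, b=Δ0−h0·(2M0+M1)/6=353/163
seg 1: a=5, c=M1/2=-27/163, d=(M2−M1)/(6·2)=-381/652, b=Δ1−h1·(2M1+M2)/6=272/163
seg 2: a=3, c=M2/2=-1197/326, d=(M3−M2)/(6·1)=873/326, b=Δ2−h2·(2M2+M3)/6=-979/163
seg 3: a=-4, c=M3/2=711/163, d=(M4−M3)/(6·2)=-237/326, b=Δ3−h3·(2M3+M4)/6=-1733/326
t_q=13/2 → seg 3, τ=1/2; S=-4+-1733/326·τ+711/163·τ²+-237/326·τ³=-14757/2608

  seg 0: a=-1 b=353/163 c=0 d=-3/163
  seg 1: a=5 b=272/163 c=-27/163 d=-381/652
  seg 2: a=3 b=-979/163 c=-1197/326 d=873/326
  seg 3: a=-4 b=-1733/326 c=711/163 d=-237/326
S(13/2) = -14757/2608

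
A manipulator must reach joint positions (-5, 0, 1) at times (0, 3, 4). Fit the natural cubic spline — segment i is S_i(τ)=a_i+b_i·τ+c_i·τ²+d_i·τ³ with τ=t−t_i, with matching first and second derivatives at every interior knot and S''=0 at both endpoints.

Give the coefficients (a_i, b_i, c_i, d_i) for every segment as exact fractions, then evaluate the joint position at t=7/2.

  seg 0: a=-5 b=23/12 c=0 d=-1/36
  seg 1: a=0 b=7/6 c=-1/4 d=1/12
S(7/2) = 17/32

Δ: Δ0=5/3, Δ1=1
row 1: diag=8, rhs=-4; c'=1/8, d'=-1/2
back: M1=-1/2
M: M0=0, M1=-1/2, M2=0
seg 0: a=-5, c=M0/2=0, d=(M1−M0)/(6·3)=-1/36, b=Δ0−h0·(2M0+M1)/6=23/12
seg 1: a=0, c=M1/2=-1/4, d=(M2−M1)/(6·1)=1/12, b=Δ1−h1·(2M1+M2)/6=7/6
t_q=7/2 → seg 1, τ=1/2; S=0+7/6·τ+-1/4·τ²+1/12·τ³=17/32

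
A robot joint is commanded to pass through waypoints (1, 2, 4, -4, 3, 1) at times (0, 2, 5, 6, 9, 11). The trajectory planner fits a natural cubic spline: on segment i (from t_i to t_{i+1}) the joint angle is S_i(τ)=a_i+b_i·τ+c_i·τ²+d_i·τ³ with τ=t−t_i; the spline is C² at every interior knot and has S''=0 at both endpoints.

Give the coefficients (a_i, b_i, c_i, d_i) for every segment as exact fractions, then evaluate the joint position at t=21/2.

  seg 0: a=1 b=-4175/9882 c=0 d=2279/9882
  seg 1: a=2 b=23173/9882 c=2279/1647 d=-57607/88938
  seg 2: a=4 b=-33802/4941 c=-43933/9882 d=401/122
  seg 3: a=-4 b=-58027/9882 c=26755/4941 d=-79445/88938
  seg 4: a=3 b=12349/4941 c=-8645/3294 d=8645/19764
S(21/2) = 122281/52704

Δ: Δ0=1/2, Δ1=2/3, Δ2=-8, Δ3=7/3, Δ4=-1
row 1: diag=10, rhs=1; c'=3/10, d'=1/10
row 2: denom=8−3·3/10=71/10; d'=(-52−3·1/10)/(71/10)=-523/71
row 3: denom=8−1·10/71=558/71; d'=(62−1·-523/71)/(558/71)=4925/558
row 4: denom=10−3·71/186=549/62; d'=(-20−3·4925/558)/(549/62)=-8645/1647
back: M4=-8645/1647
back: M3=4925/558−71/186·-8645/1647=53510/4941
back: M2=-523/71−10/71·53510/4941=-43933/4941
back: M1=1/10−3/10·-43933/4941=4558/1647
M: M0=0, M1=4558/1647, M2=-43933/4941, M3=53510/4941, M4=-8645/1647, M5=0
seg 0: a=1, c=M0/2=0, d=(M1−M0)/(6·2)=2279/9882, b=Δ0−h0·(2M0+M1)/6=-4175/9882
seg 1: a=2, c=M1/2=2279/1647, d=(M2−M1)/(6·3)=-57607/88938, b=Δ1−h1·(2M1+M2)/6=23173/9882
seg 2: a=4, c=M2/2=-43933/9882, d=(M3−M2)/(6·1)=401/122, b=Δ2−h2·(2M2+M3)/6=-33802/4941
seg 3: a=-4, c=M3/2=26755/4941, d=(M4−M3)/(6·3)=-79445/88938, b=Δ3−h3·(2M3+M4)/6=-58027/9882
seg 4: a=3, c=M4/2=-8645/3294, d=(M5−M4)/(6·2)=8645/19764, b=Δ4−h4·(2M4+M5)/6=12349/4941
t_q=21/2 → seg 4, τ=3/2; S=3+12349/4941·τ+-8645/3294·τ²+8645/19764·τ³=122281/52704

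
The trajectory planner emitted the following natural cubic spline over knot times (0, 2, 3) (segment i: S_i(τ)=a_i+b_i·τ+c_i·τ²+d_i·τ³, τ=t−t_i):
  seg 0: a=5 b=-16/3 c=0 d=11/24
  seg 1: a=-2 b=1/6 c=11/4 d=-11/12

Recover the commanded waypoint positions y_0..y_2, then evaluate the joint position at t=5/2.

y_0=5 y_1=-2 y_2=0
S(5/2) = -43/32

y_0 = S_0(0) = a_0 = 5
y_1 = S_1(0) = a_1 = -2
y_2 = S_1(1) = 0
t_q=5/2 is in segment 1 (τ=1/2); S_1(τ)=-43/32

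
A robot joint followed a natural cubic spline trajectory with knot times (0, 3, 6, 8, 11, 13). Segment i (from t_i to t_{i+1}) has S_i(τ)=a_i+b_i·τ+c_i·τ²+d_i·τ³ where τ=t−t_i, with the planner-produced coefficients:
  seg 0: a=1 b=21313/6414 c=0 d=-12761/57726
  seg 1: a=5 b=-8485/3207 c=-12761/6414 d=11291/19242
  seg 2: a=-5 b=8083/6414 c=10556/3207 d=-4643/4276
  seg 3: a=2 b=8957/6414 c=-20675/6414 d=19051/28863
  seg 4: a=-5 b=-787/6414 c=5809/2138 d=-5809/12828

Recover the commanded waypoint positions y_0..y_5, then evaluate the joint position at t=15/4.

y_0 = S_0(0) = a_0 = 1
y_1 = S_1(0) = a_1 = 5
y_2 = S_2(0) = a_2 = -5
y_3 = S_3(0) = a_3 = 2
y_4 = S_4(0) = a_4 = -5
y_5 = S_4(2) = 2
t_q=15/4 is in segment 1 (τ=3/4); S_1(τ)=293381/136832

y_0=1 y_1=5 y_2=-5 y_3=2 y_4=-5 y_5=2
S(15/4) = 293381/136832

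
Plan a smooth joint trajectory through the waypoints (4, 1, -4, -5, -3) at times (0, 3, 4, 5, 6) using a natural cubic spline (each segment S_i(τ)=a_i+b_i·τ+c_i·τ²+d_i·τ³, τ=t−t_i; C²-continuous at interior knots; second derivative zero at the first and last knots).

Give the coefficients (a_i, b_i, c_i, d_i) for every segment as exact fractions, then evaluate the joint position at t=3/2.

Δ: Δ0=-1, Δ1=-5, Δ2=-1, Δ3=2
row 1: diag=8, rhs=-24; c'=1/8, d'=-3
row 2: denom=4−1·1/8=31/8; d'=(24−1·-3)/(31/8)=216/31
row 3: denom=4−1·8/31=116/31; d'=(18−1·216/31)/(116/31)=171/58
back: M3=171/58
back: M2=216/31−8/31·171/58=180/29
back: M1=-3−1/8·180/29=-219/58
M: M0=0, M1=-219/58, M2=180/29, M3=171/58, M4=0
seg 0: a=4, c=M0/2=0, d=(M1−M0)/(6·3)=-73/348, b=Δ0−h0·(2M0+M1)/6=103/116
seg 1: a=1, c=M1/2=-219/116, d=(M2−M1)/(6·1)=193/116, b=Δ1−h1·(2M1+M2)/6=-277/58
seg 2: a=-4, c=M2/2=90/29, d=(M3−M2)/(6·1)=-63/116, b=Δ2−h2·(2M2+M3)/6=-413/116
seg 3: a=-5, c=M3/2=171/116, d=(M4−M3)/(6·1)=-57/116, b=Δ3−h3·(2M3+M4)/6=59/58
t_q=3/2 → seg 0, τ=3/2; S=4+103/116·τ+0·τ²+-73/348·τ³=4291/928

  seg 0: a=4 b=103/116 c=0 d=-73/348
  seg 1: a=1 b=-277/58 c=-219/116 d=193/116
  seg 2: a=-4 b=-413/116 c=90/29 d=-63/116
  seg 3: a=-5 b=59/58 c=171/116 d=-57/116
S(3/2) = 4291/928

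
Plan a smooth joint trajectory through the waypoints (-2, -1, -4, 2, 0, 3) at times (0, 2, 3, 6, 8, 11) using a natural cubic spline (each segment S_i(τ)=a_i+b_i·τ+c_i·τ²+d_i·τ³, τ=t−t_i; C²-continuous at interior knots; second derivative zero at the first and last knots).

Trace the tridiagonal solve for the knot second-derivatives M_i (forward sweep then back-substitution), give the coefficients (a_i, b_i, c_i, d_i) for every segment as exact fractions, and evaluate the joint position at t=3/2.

Δ: Δ0=1/2, Δ1=-3, Δ2=2, Δ3=-1, Δ4=1
row 1: diag=6, rhs=-21; c'=1/6, d'=-7/2
row 2: denom=8−1·1/6=47/6; d'=(30−1·-7/2)/(47/6)=201/47
row 3: denom=10−3·18/47=416/47; d'=(-18−3·201/47)/(416/47)=-1449/416
row 4: denom=10−2·47/208=993/104; d'=(12−2·-1449/416)/(993/104)=1315/662
back: M4=1315/662
back: M3=-1449/416−47/208·1315/662=-2603/662
back: M2=201/47−18/47·-2603/662=1914/331
back: M1=-7/2−1/6·1914/331=-2955/662
M: M0=0, M1=-2955/662, M2=1914/331, M3=-2603/662, M4=1315/662, M5=0
seg 0: a=-2, c=M0/2=0, d=(M1−M0)/(6·2)=-985/2648, b=Δ0−h0·(2M0+M1)/6=658/331
seg 1: a=-1, c=M1/2=-2955/1324, d=(M2−M1)/(6·1)=2261/1324, b=Δ1−h1·(2M1+M2)/6=-1639/662
seg 2: a=-4, c=M2/2=957/331, d=(M3−M2)/(6·3)=-6431/11916, b=Δ2−h2·(2M2+M3)/6=-2405/1324
seg 3: a=2, c=M3/2=-2603/1324, d=(M4−M3)/(6·2)=653/1324, b=Δ3−h3·(2M3+M4)/6=635/662
seg 4: a=0, c=M4/2=1315/1324, d=(M5−M4)/(6·3)=-1315/11916, b=Δ4−h4·(2M4+M5)/6=-653/662
t_q=3/2 → seg 0, τ=3/2; S=-2+658/331·τ+0·τ²+-985/2648·τ³=-5795/21184

  seg 0: a=-2 b=658/331 c=0 d=-985/2648
  seg 1: a=-1 b=-1639/662 c=-2955/1324 d=2261/1324
  seg 2: a=-4 b=-2405/1324 c=957/331 d=-6431/11916
  seg 3: a=2 b=635/662 c=-2603/1324 d=653/1324
  seg 4: a=0 b=-653/662 c=1315/1324 d=-1315/11916
S(3/2) = -5795/21184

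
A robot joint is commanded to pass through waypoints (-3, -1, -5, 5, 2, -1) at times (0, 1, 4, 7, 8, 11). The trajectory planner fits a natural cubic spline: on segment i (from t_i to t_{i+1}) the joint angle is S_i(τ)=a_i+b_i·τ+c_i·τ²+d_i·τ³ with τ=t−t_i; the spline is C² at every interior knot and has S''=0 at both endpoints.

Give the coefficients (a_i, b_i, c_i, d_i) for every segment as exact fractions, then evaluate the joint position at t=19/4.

Δ: Δ0=2, Δ1=-4/3, Δ2=10/3, Δ3=-3, Δ4=-1
row 1: diag=8, rhs=-20; c'=3/8, d'=-5/2
row 2: denom=12−3·3/8=87/8; d'=(28−3·-5/2)/(87/8)=284/87
row 3: denom=8−3·8/29=208/29; d'=(-38−3·284/87)/(208/29)=-693/104
row 4: denom=8−1·29/208=1635/208; d'=(12−1·-693/104)/(1635/208)=1294/545
back: M4=1294/545
back: M3=-693/104−29/208·1294/545=-3812/545
back: M2=284/87−8/29·-3812/545=8492/1635
back: M1=-5/2−3/8·8492/1635=-2424/545
M: M0=0, M1=-2424/545, M2=8492/1635, M3=-3812/545, M4=1294/545, M5=0
seg 0: a=-3, c=M0/2=0, d=(M1−M0)/(6·1)=-404/545, b=Δ0−h0·(2M0+M1)/6=1494/545
seg 1: a=-1, c=M1/2=-1212/545, d=(M2−M1)/(6·3)=7882/14715, b=Δ1−h1·(2M1+M2)/6=282/545
seg 2: a=-5, c=M2/2=4246/1635, d=(M3−M2)/(6·3)=-9964/14715, b=Δ2−h2·(2M2+M3)/6=892/545
seg 3: a=5, c=M3/2=-1906/545, d=(M4−M3)/(6·1)=851/545, b=Δ3−h3·(2M3+M4)/6=-116/109
seg 4: a=2, c=M4/2=647/545, d=(M5−M4)/(6·3)=-647/4905, b=Δ4−h4·(2M4+M5)/6=-1839/545
t_q=19/4 → seg 2, τ=3/4; S=-5+892/545·τ+4246/1635·τ²+-9964/14715·τ³=-22649/8720

  seg 0: a=-3 b=1494/545 c=0 d=-404/545
  seg 1: a=-1 b=282/545 c=-1212/545 d=7882/14715
  seg 2: a=-5 b=892/545 c=4246/1635 d=-9964/14715
  seg 3: a=5 b=-116/109 c=-1906/545 d=851/545
  seg 4: a=2 b=-1839/545 c=647/545 d=-647/4905
S(19/4) = -22649/8720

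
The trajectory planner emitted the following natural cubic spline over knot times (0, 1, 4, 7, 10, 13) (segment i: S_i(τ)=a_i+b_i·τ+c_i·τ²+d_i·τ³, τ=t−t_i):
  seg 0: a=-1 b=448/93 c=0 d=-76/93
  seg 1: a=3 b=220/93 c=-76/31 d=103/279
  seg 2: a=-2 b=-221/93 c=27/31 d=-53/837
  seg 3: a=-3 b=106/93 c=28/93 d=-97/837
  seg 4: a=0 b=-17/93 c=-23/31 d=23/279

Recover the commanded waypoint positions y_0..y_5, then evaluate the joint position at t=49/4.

y_0 = S_0(0) = a_0 = -1
y_1 = S_1(0) = a_1 = 3
y_2 = S_2(0) = a_2 = -2
y_3 = S_3(0) = a_3 = -3
y_4 = S_4(0) = a_4 = 0
y_5 = S_4(3) = -5
t_q=49/4 is in segment 4 (τ=9/4); S_4(τ)=-6405/1984

y_0=-1 y_1=3 y_2=-2 y_3=-3 y_4=0 y_5=-5
S(49/4) = -6405/1984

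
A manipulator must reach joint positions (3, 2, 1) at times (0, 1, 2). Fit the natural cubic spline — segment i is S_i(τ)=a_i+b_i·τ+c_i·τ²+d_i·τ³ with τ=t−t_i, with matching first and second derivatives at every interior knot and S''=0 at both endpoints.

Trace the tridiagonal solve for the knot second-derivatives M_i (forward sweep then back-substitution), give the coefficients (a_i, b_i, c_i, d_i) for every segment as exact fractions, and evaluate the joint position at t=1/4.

Δ: Δ0=-1, Δ1=-1
row 1: diag=4, rhs=0; c'=1/4, d'=0
back: M1=0
M: M0=0, M1=0, M2=0
seg 0: a=3, c=M0/2=0, d=(M1−M0)/(6·1)=0, b=Δ0−h0·(2M0+M1)/6=-1
seg 1: a=2, c=M1/2=0, d=(M2−M1)/(6·1)=0, b=Δ1−h1·(2M1+M2)/6=-1
t_q=1/4 → seg 0, τ=1/4; S=3+-1·τ+0·τ²+0·τ³=11/4

  seg 0: a=3 b=-1 c=0 d=0
  seg 1: a=2 b=-1 c=0 d=0
S(1/4) = 11/4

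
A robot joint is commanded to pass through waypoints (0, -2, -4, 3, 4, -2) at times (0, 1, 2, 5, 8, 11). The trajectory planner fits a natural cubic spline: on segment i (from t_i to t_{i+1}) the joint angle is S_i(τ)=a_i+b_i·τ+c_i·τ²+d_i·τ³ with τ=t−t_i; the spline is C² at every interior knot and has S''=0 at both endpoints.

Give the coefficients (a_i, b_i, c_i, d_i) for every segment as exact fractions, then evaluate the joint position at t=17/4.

Δ: Δ0=-2, Δ1=-2, Δ2=7/3, Δ3=1/3, Δ4=-2
row 1: diag=4, rhs=0; c'=1/4, d'=0
row 2: denom=8−1·1/4=31/4; d'=(26−1·0)/(31/4)=104/31
row 3: denom=12−3·12/31=336/31; d'=(-12−3·104/31)/(336/31)=-57/28
row 4: denom=12−3·31/112=1251/112; d'=(-14−3·-57/28)/(1251/112)=-884/1251
back: M4=-884/1251
back: M3=-57/28−31/112·-884/1251=-2302/1251
back: M2=104/31−12/31·-2302/1251=1696/417
back: M1=0−1/4·1696/417=-424/417
M: M0=0, M1=-424/417, M2=1696/417, M3=-2302/1251, M4=-884/1251, M5=0
seg 0: a=0, c=M0/2=0, d=(M1−M0)/(6·1)=-212/1251, b=Δ0−h0·(2M0+M1)/6=-2290/1251
seg 1: a=-2, c=M1/2=-212/417, d=(M2−M1)/(6·1)=1060/1251, b=Δ1−h1·(2M1+M2)/6=-2926/1251
seg 2: a=-4, c=M2/2=848/417, d=(M3−M2)/(6·3)=-3695/11259, b=Δ2−h2·(2M2+M3)/6=-1018/1251
seg 3: a=3, c=M3/2=-1151/1251, d=(M4−M3)/(6·3)=709/11259, b=Δ3−h3·(2M3+M4)/6=3161/1251
seg 4: a=4, c=M4/2=-442/1251, d=(M5−M4)/(6·3)=442/11259, b=Δ4−h4·(2M4+M5)/6=-1618/1251
t_q=17/4 → seg 2, τ=9/4; S=-4+-1018/1251·τ+848/417·τ²+-3695/11259·τ³=6457/8896

  seg 0: a=0 b=-2290/1251 c=0 d=-212/1251
  seg 1: a=-2 b=-2926/1251 c=-212/417 d=1060/1251
  seg 2: a=-4 b=-1018/1251 c=848/417 d=-3695/11259
  seg 3: a=3 b=3161/1251 c=-1151/1251 d=709/11259
  seg 4: a=4 b=-1618/1251 c=-442/1251 d=442/11259
S(17/4) = 6457/8896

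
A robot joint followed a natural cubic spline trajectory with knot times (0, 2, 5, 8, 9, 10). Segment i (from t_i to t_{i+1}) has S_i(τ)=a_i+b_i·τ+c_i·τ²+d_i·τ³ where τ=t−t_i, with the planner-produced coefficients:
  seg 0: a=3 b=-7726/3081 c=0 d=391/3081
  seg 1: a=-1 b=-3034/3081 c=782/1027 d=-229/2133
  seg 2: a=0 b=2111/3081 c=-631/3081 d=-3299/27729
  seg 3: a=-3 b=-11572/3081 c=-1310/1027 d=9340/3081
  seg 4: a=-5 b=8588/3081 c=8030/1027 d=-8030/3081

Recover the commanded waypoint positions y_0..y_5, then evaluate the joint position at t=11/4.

y_0=3 y_1=-1 y_2=0 y_3=-3 y_4=-5 y_5=3
S(11/4) = -89097/65728

y_0 = S_0(0) = a_0 = 3
y_1 = S_1(0) = a_1 = -1
y_2 = S_2(0) = a_2 = 0
y_3 = S_3(0) = a_3 = -3
y_4 = S_4(0) = a_4 = -5
y_5 = S_4(1) = 3
t_q=11/4 is in segment 1 (τ=3/4); S_1(τ)=-89097/65728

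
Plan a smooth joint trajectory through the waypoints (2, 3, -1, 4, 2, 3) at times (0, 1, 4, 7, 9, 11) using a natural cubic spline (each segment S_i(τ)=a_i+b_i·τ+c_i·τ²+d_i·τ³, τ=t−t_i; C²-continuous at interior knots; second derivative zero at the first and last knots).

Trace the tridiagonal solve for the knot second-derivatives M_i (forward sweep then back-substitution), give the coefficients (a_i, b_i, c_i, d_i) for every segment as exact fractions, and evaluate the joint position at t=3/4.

Δ: Δ0=1, Δ1=-4/3, Δ2=5/3, Δ3=-1, Δ4=1/2
row 1: diag=8, rhs=-14; c'=3/8, d'=-7/4
row 2: denom=12−3·3/8=87/8; d'=(18−3·-7/4)/(87/8)=62/29
row 3: denom=10−3·8/29=266/29; d'=(-16−3·62/29)/(266/29)=-325/133
row 4: denom=8−2·29/133=1006/133; d'=(9−2·-325/133)/(1006/133)=1847/1006
back: M4=1847/1006
back: M3=-325/133−29/133·1847/1006=-2861/1006
back: M2=62/29−8/29·-2861/1006=1470/503
back: M1=-7/4−3/8·1470/503=-2863/1006
M: M0=0, M1=-2863/1006, M2=1470/503, M3=-2861/1006, M4=1847/1006, M5=0
seg 0: a=2, c=M0/2=0, d=(M1−M0)/(6·1)=-2863/6036, b=Δ0−h0·(2M0+M1)/6=8899/6036
seg 1: a=3, c=M1/2=-2863/2012, d=(M2−M1)/(6·3)=5803/18108, b=Δ1−h1·(2M1+M2)/6=155/3018
seg 2: a=-1, c=M2/2=735/503, d=(M3−M2)/(6·3)=-5801/18108, b=Δ2−h2·(2M2+M3)/6=1003/6036
seg 3: a=4, c=M3/2=-2861/2012, d=(M4−M3)/(6·2)=1177/3018, b=Δ3−h3·(2M3+M4)/6=857/3018
seg 4: a=2, c=M4/2=1847/2012, d=(M5−M4)/(6·2)=-1847/12072, b=Δ4−h4·(2M4+M5)/6=-2185/3018
t_q=3/4 → seg 0, τ=3/4; S=2+8899/6036·τ+0·τ²+-2863/6036·τ³=374153/128768

  seg 0: a=2 b=8899/6036 c=0 d=-2863/6036
  seg 1: a=3 b=155/3018 c=-2863/2012 d=5803/18108
  seg 2: a=-1 b=1003/6036 c=735/503 d=-5801/18108
  seg 3: a=4 b=857/3018 c=-2861/2012 d=1177/3018
  seg 4: a=2 b=-2185/3018 c=1847/2012 d=-1847/12072
S(3/4) = 374153/128768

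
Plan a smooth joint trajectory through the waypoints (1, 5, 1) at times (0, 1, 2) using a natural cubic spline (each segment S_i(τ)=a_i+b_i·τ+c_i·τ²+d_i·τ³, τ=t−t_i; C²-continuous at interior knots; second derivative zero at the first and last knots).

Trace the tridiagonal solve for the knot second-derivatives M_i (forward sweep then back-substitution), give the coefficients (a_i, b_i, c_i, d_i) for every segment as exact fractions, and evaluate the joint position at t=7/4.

  seg 0: a=1 b=6 c=0 d=-2
  seg 1: a=5 b=0 c=-6 d=2
S(7/4) = 79/32

Δ: Δ0=4, Δ1=-4
row 1: diag=4, rhs=-48; c'=1/4, d'=-12
back: M1=-12
M: M0=0, M1=-12, M2=0
seg 0: a=1, c=M0/2=0, d=(M1−M0)/(6·1)=-2, b=Δ0−h0·(2M0+M1)/6=6
seg 1: a=5, c=M1/2=-6, d=(M2−M1)/(6·1)=2, b=Δ1−h1·(2M1+M2)/6=0
t_q=7/4 → seg 1, τ=3/4; S=5+0·τ+-6·τ²+2·τ³=79/32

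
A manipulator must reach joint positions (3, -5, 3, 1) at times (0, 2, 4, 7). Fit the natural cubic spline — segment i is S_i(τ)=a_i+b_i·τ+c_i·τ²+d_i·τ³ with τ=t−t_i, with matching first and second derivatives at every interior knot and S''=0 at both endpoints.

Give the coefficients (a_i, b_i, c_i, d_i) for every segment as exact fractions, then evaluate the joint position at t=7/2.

Δ: Δ0=-4, Δ1=4, Δ2=-2/3
row 1: diag=8, rhs=48; c'=1/4, d'=6
row 2: denom=10−2·1/4=19/2; d'=(-28−2·6)/(19/2)=-80/19
back: M2=-80/19
back: M1=6−1/4·-80/19=134/19
M: M0=0, M1=134/19, M2=-80/19, M3=0
seg 0: a=3, c=M0/2=0, d=(M1−M0)/(6·2)=67/114, b=Δ0−h0·(2M0+M1)/6=-362/57
seg 1: a=-5, c=M1/2=67/19, d=(M2−M1)/(6·2)=-107/114, b=Δ1−h1·(2M1+M2)/6=40/57
seg 2: a=3, c=M2/2=-40/19, d=(M3−M2)/(6·3)=40/171, b=Δ2−h2·(2M2+M3)/6=202/57
t_q=7/2 → seg 1, τ=3/2; S=-5+40/57·τ+67/19·τ²+-107/114·τ³=249/304

  seg 0: a=3 b=-362/57 c=0 d=67/114
  seg 1: a=-5 b=40/57 c=67/19 d=-107/114
  seg 2: a=3 b=202/57 c=-40/19 d=40/171
S(7/2) = 249/304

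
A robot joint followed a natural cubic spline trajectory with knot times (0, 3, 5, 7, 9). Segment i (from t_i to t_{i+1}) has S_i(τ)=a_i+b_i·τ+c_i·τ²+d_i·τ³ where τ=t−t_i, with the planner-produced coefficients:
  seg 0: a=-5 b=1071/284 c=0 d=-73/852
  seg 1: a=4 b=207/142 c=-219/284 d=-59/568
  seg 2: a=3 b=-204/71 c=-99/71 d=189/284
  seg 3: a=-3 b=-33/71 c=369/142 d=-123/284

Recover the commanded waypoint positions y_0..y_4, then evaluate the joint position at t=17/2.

y_0=-5 y_1=4 y_2=3 y_3=-3 y_4=3
S(17/2) = 1563/2272

y_0 = S_0(0) = a_0 = -5
y_1 = S_1(0) = a_1 = 4
y_2 = S_2(0) = a_2 = 3
y_3 = S_3(0) = a_3 = -3
y_4 = S_3(2) = 3
t_q=17/2 is in segment 3 (τ=3/2); S_3(τ)=1563/2272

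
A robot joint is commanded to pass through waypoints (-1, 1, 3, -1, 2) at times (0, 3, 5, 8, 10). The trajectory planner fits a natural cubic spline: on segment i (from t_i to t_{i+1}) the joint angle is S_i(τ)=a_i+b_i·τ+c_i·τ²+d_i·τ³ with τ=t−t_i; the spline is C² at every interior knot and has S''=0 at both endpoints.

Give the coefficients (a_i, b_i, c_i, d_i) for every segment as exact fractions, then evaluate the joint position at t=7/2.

Δ: Δ0=2/3, Δ1=1, Δ2=-4/3, Δ3=3/2
row 1: diag=10, rhs=2; c'=1/5, d'=1/5
row 2: denom=10−2·1/5=48/5; d'=(-14−2·1/5)/(48/5)=-3/2
row 3: denom=10−3·5/16=145/16; d'=(17−3·-3/2)/(145/16)=344/145
back: M3=344/145
back: M2=-3/2−5/16·344/145=-65/29
back: M1=1/5−1/5·-65/29=94/145
M: M0=0, M1=94/145, M2=-65/29, M3=344/145, M4=0
seg 0: a=-1, c=M0/2=0, d=(M1−M0)/(6·3)=47/1305, b=Δ0−h0·(2M0+M1)/6=149/435
seg 1: a=1, c=M1/2=47/145, d=(M2−M1)/(6·2)=-419/1740, b=Δ1−h1·(2M1+M2)/6=572/435
seg 2: a=3, c=M2/2=-65/58, d=(M3−M2)/(6·3)=223/870, b=Δ2−h2·(2M2+M3)/6=-121/435
seg 3: a=-1, c=M3/2=172/145, d=(M4−M3)/(6·2)=-86/435, b=Δ3−h3·(2M3+M4)/6=-71/870
t_q=7/2 → seg 1, τ=1/2; S=1+572/435·τ+47/145·τ²+-419/1740·τ³=7927/4640

  seg 0: a=-1 b=149/435 c=0 d=47/1305
  seg 1: a=1 b=572/435 c=47/145 d=-419/1740
  seg 2: a=3 b=-121/435 c=-65/58 d=223/870
  seg 3: a=-1 b=-71/870 c=172/145 d=-86/435
S(7/2) = 7927/4640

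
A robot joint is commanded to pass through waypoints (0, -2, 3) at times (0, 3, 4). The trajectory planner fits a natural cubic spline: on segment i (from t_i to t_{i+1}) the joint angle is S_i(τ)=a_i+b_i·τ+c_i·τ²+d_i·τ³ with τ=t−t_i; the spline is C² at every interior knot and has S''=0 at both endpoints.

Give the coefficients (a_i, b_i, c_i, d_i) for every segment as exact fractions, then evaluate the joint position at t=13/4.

  seg 0: a=0 b=-67/24 c=0 d=17/72
  seg 1: a=-2 b=43/12 c=17/8 d=-17/24
S(13/4) = -503/512

Δ: Δ0=-2/3, Δ1=5
row 1: diag=8, rhs=34; c'=1/8, d'=17/4
back: M1=17/4
M: M0=0, M1=17/4, M2=0
seg 0: a=0, c=M0/2=0, d=(M1−M0)/(6·3)=17/72, b=Δ0−h0·(2M0+M1)/6=-67/24
seg 1: a=-2, c=M1/2=17/8, d=(M2−M1)/(6·1)=-17/24, b=Δ1−h1·(2M1+M2)/6=43/12
t_q=13/4 → seg 1, τ=1/4; S=-2+43/12·τ+17/8·τ²+-17/24·τ³=-503/512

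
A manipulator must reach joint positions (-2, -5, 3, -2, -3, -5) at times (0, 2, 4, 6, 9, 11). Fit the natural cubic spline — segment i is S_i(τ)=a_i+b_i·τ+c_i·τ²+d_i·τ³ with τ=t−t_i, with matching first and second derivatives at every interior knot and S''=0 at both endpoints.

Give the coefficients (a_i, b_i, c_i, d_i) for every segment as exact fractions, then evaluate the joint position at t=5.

Δ: Δ0=-3/2, Δ1=4, Δ2=-5/2, Δ3=-1/3, Δ4=-1
row 1: diag=8, rhs=33; c'=1/4, d'=33/8
row 2: denom=8−2·1/4=15/2; d'=(-39−2·33/8)/(15/2)=-63/10
row 3: denom=10−2·4/15=142/15; d'=(13−2·-63/10)/(142/15)=192/71
row 4: denom=10−3·45/142=1285/142; d'=(-4−3·192/71)/(1285/142)=-344/257
back: M4=-344/257
back: M3=192/71−45/142·-344/257=804/257
back: M2=-63/10−4/15·804/257=-3667/514
back: M1=33/8−1/4·-3667/514=3037/514
M: M0=0, M1=3037/514, M2=-3667/514, M3=804/257, M4=-344/257, M5=0
seg 0: a=-2, c=M0/2=0, d=(M1−M0)/(6·2)=3037/6168, b=Δ0−h0·(2M0+M1)/6=-2675/771
seg 1: a=-5, c=M1/2=3037/1028, d=(M2−M1)/(6·2)=-838/771, b=Δ1−h1·(2M1+M2)/6=3761/1542
seg 2: a=3, c=M2/2=-3667/1028, d=(M3−M2)/(6·2)=5275/6168, b=Δ2−h2·(2M2+M3)/6=1871/1542
seg 3: a=-2, c=M3/2=402/257, d=(M4−M3)/(6·3)=-574/2313, b=Δ3−h3·(2M3+M4)/6=-2153/771
seg 4: a=-3, c=M4/2=-172/257, d=(M5−M4)/(6·2)=86/771, b=Δ4−h4·(2M4+M5)/6=-83/771
t_q=5 → seg 2, τ=1; S=3+1871/1542·τ+-3667/1028·τ²+5275/6168·τ³=3087/2056

  seg 0: a=-2 b=-2675/771 c=0 d=3037/6168
  seg 1: a=-5 b=3761/1542 c=3037/1028 d=-838/771
  seg 2: a=3 b=1871/1542 c=-3667/1028 d=5275/6168
  seg 3: a=-2 b=-2153/771 c=402/257 d=-574/2313
  seg 4: a=-3 b=-83/771 c=-172/257 d=86/771
S(5) = 3087/2056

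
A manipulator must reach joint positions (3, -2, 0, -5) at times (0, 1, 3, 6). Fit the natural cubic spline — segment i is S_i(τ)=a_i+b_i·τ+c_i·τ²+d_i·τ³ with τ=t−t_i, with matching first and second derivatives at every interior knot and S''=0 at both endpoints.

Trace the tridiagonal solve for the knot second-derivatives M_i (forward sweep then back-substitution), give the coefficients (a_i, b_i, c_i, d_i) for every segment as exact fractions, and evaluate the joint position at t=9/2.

  seg 0: a=3 b=-37/6 c=0 d=7/6
  seg 1: a=-2 b=-8/3 c=7/2 d=-5/6
  seg 2: a=0 b=4/3 c=-3/2 d=1/6
S(9/2) = -13/16

Δ: Δ0=-5, Δ1=1, Δ2=-5/3
row 1: diag=6, rhs=36; c'=1/3, d'=6
row 2: denom=10−2·1/3=28/3; d'=(-16−2·6)/(28/3)=-3
back: M2=-3
back: M1=6−1/3·-3=7
M: M0=0, M1=7, M2=-3, M3=0
seg 0: a=3, c=M0/2=0, d=(M1−M0)/(6·1)=7/6, b=Δ0−h0·(2M0+M1)/6=-37/6
seg 1: a=-2, c=M1/2=7/2, d=(M2−M1)/(6·2)=-5/6, b=Δ1−h1·(2M1+M2)/6=-8/3
seg 2: a=0, c=M2/2=-3/2, d=(M3−M2)/(6·3)=1/6, b=Δ2−h2·(2M2+M3)/6=4/3
t_q=9/2 → seg 2, τ=3/2; S=0+4/3·τ+-3/2·τ²+1/6·τ³=-13/16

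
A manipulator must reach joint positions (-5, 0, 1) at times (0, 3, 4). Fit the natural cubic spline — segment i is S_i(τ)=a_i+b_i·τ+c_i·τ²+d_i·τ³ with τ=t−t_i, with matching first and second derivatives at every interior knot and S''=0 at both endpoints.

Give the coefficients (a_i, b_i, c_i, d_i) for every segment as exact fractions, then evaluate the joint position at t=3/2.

  seg 0: a=-5 b=23/12 c=0 d=-1/36
  seg 1: a=0 b=7/6 c=-1/4 d=1/12
S(3/2) = -71/32

Δ: Δ0=5/3, Δ1=1
row 1: diag=8, rhs=-4; c'=1/8, d'=-1/2
back: M1=-1/2
M: M0=0, M1=-1/2, M2=0
seg 0: a=-5, c=M0/2=0, d=(M1−M0)/(6·3)=-1/36, b=Δ0−h0·(2M0+M1)/6=23/12
seg 1: a=0, c=M1/2=-1/4, d=(M2−M1)/(6·1)=1/12, b=Δ1−h1·(2M1+M2)/6=7/6
t_q=3/2 → seg 0, τ=3/2; S=-5+23/12·τ+0·τ²+-1/36·τ³=-71/32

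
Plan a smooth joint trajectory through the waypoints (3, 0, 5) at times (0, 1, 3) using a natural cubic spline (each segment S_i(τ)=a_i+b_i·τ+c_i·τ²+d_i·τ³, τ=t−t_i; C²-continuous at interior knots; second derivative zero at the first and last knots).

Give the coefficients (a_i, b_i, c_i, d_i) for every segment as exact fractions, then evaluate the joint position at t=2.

  seg 0: a=3 b=-47/12 c=0 d=11/12
  seg 1: a=0 b=-7/6 c=11/4 d=-11/24
S(2) = 9/8

Δ: Δ0=-3, Δ1=5/2
row 1: diag=6, rhs=33; c'=1/3, d'=11/2
back: M1=11/2
M: M0=0, M1=11/2, M2=0
seg 0: a=3, c=M0/2=0, d=(M1−M0)/(6·1)=11/12, b=Δ0−h0·(2M0+M1)/6=-47/12
seg 1: a=0, c=M1/2=11/4, d=(M2−M1)/(6·2)=-11/24, b=Δ1−h1·(2M1+M2)/6=-7/6
t_q=2 → seg 1, τ=1; S=0+-7/6·τ+11/4·τ²+-11/24·τ³=9/8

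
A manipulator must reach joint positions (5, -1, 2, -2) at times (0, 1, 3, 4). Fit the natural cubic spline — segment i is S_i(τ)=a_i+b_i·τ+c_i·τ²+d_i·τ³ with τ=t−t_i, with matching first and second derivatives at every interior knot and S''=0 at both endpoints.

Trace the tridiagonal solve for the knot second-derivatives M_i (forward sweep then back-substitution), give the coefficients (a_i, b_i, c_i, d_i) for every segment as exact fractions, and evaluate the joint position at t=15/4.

  seg 0: a=5 b=-31/4 c=0 d=7/4
  seg 1: a=-1 b=-5/2 c=21/4 d=-13/8
  seg 2: a=2 b=-1 c=-9/2 d=3/2
S(15/4) = -83/128

Δ: Δ0=-6, Δ1=3/2, Δ2=-4
row 1: diag=6, rhs=45; c'=1/3, d'=15/2
row 2: denom=6−2·1/3=16/3; d'=(-33−2·15/2)/(16/3)=-9
back: M2=-9
back: M1=15/2−1/3·-9=21/2
M: M0=0, M1=21/2, M2=-9, M3=0
seg 0: a=5, c=M0/2=0, d=(M1−M0)/(6·1)=7/4, b=Δ0−h0·(2M0+M1)/6=-31/4
seg 1: a=-1, c=M1/2=21/4, d=(M2−M1)/(6·2)=-13/8, b=Δ1−h1·(2M1+M2)/6=-5/2
seg 2: a=2, c=M2/2=-9/2, d=(M3−M2)/(6·1)=3/2, b=Δ2−h2·(2M2+M3)/6=-1
t_q=15/4 → seg 2, τ=3/4; S=2+-1·τ+-9/2·τ²+3/2·τ³=-83/128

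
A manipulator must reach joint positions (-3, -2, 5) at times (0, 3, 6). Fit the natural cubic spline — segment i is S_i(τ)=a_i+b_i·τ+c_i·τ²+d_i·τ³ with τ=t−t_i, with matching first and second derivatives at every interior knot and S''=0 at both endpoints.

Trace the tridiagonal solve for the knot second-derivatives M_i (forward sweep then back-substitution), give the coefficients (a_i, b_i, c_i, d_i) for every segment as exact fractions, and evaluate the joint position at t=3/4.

  seg 0: a=-3 b=-1/6 c=0 d=1/18
  seg 1: a=-2 b=4/3 c=1/2 d=-1/18
S(3/4) = -397/128

Δ: Δ0=1/3, Δ1=7/3
row 1: diag=12, rhs=12; c'=1/4, d'=1
back: M1=1
M: M0=0, M1=1, M2=0
seg 0: a=-3, c=M0/2=0, d=(M1−M0)/(6·3)=1/18, b=Δ0−h0·(2M0+M1)/6=-1/6
seg 1: a=-2, c=M1/2=1/2, d=(M2−M1)/(6·3)=-1/18, b=Δ1−h1·(2M1+M2)/6=4/3
t_q=3/4 → seg 0, τ=3/4; S=-3+-1/6·τ+0·τ²+1/18·τ³=-397/128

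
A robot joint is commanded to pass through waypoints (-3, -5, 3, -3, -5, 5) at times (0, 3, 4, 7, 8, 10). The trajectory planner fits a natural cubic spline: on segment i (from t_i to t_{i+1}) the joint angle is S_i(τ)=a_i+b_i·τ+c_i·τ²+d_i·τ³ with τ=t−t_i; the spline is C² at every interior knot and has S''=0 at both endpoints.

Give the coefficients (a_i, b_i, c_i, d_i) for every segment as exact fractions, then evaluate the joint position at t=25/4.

Δ: Δ0=-2/3, Δ1=8, Δ2=-2, Δ3=-2, Δ4=5
row 1: diag=8, rhs=52; c'=1/8, d'=13/2
row 2: denom=8−1·1/8=63/8; d'=(-60−1·13/2)/(63/8)=-76/9
row 3: denom=8−3·8/21=48/7; d'=(0−3·-76/9)/(48/7)=133/36
row 4: denom=6−1·7/48=281/48; d'=(42−1·133/36)/(281/48)=5516/843
back: M4=5516/843
back: M3=133/36−7/48·5516/843=770/281
back: M2=-76/9−8/21·770/281=-23996/2529
back: M1=13/2−1/8·-23996/2529=19438/2529
M: M0=0, M1=19438/2529, M2=-23996/2529, M3=770/281, M4=5516/843, M5=0
seg 0: a=-3, c=M0/2=0, d=(M1−M0)/(6·3)=9719/22761, b=Δ0−h0·(2M0+M1)/6=-11405/2529
seg 1: a=-5, c=M1/2=9719/2529, d=(M2−M1)/(6·1)=-2413/843, b=Δ1−h1·(2M1+M2)/6=17752/2529
seg 2: a=3, c=M2/2=-11998/2529, d=(M3−M2)/(6·3)=15463/22761, b=Δ2−h2·(2M2+M3)/6=15473/2529
seg 3: a=-3, c=M3/2=385/281, d=(M4−M3)/(6·1)=1603/2529, b=Δ3−h3·(2M3+M4)/6=-10126/2529
seg 4: a=-5, c=M4/2=2758/843, d=(M5−M4)/(6·2)=-1379/2529, b=Δ4−h4·(2M4+M5)/6=1613/2529
t_q=25/4 → seg 2, τ=9/4; S=3+15473/2529·τ+-11998/2529·τ²+15463/22761·τ³=8759/17984

  seg 0: a=-3 b=-11405/2529 c=0 d=9719/22761
  seg 1: a=-5 b=17752/2529 c=9719/2529 d=-2413/843
  seg 2: a=3 b=15473/2529 c=-11998/2529 d=15463/22761
  seg 3: a=-3 b=-10126/2529 c=385/281 d=1603/2529
  seg 4: a=-5 b=1613/2529 c=2758/843 d=-1379/2529
S(25/4) = 8759/17984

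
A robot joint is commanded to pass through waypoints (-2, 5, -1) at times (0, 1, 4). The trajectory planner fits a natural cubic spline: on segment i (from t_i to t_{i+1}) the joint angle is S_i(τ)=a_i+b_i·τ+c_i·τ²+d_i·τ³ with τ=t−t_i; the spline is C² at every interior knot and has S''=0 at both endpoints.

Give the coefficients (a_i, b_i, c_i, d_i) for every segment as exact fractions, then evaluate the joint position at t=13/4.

  seg 0: a=-2 b=65/8 c=0 d=-9/8
  seg 1: a=5 b=19/4 c=-27/8 d=3/8
S(13/4) = 1471/512

Δ: Δ0=7, Δ1=-2
row 1: diag=8, rhs=-54; c'=3/8, d'=-27/4
back: M1=-27/4
M: M0=0, M1=-27/4, M2=0
seg 0: a=-2, c=M0/2=0, d=(M1−M0)/(6·1)=-9/8, b=Δ0−h0·(2M0+M1)/6=65/8
seg 1: a=5, c=M1/2=-27/8, d=(M2−M1)/(6·3)=3/8, b=Δ1−h1·(2M1+M2)/6=19/4
t_q=13/4 → seg 1, τ=9/4; S=5+19/4·τ+-27/8·τ²+3/8·τ³=1471/512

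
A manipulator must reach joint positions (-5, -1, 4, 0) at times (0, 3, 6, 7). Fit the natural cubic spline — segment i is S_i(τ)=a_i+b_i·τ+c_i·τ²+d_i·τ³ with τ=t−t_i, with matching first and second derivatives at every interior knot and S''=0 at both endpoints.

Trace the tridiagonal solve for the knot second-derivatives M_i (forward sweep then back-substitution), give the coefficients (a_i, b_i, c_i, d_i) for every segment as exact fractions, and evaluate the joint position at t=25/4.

Δ: Δ0=4/3, Δ1=5/3, Δ2=-4
row 1: diag=12, rhs=2; c'=1/4, d'=1/6
row 2: denom=8−3·1/4=29/4; d'=(-34−3·1/6)/(29/4)=-138/29
back: M2=-138/29
back: M1=1/6−1/4·-138/29=118/87
M: M0=0, M1=118/87, M2=-138/29, M3=0
seg 0: a=-5, c=M0/2=0, d=(M1−M0)/(6·3)=59/783, b=Δ0−h0·(2M0+M1)/6=19/29
seg 1: a=-1, c=M1/2=59/87, d=(M2−M1)/(6·3)=-266/783, b=Δ1−h1·(2M1+M2)/6=78/29
seg 2: a=4, c=M2/2=-69/29, d=(M3−M2)/(6·1)=23/29, b=Δ2−h2·(2M2+M3)/6=-70/29
t_q=25/4 → seg 2, τ=1/4; S=4+-70/29·τ+-69/29·τ²+23/29·τ³=6051/1856

  seg 0: a=-5 b=19/29 c=0 d=59/783
  seg 1: a=-1 b=78/29 c=59/87 d=-266/783
  seg 2: a=4 b=-70/29 c=-69/29 d=23/29
S(25/4) = 6051/1856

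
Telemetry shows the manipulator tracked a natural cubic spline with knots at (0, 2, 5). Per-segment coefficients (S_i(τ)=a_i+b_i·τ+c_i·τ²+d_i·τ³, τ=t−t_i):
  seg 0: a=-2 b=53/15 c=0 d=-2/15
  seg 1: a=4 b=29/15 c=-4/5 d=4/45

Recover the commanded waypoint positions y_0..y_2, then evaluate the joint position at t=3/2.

y_0=-2 y_1=4 y_2=5
S(3/2) = 57/20

y_0 = S_0(0) = a_0 = -2
y_1 = S_1(0) = a_1 = 4
y_2 = S_1(3) = 5
t_q=3/2 is in segment 0 (τ=3/2); S_0(τ)=57/20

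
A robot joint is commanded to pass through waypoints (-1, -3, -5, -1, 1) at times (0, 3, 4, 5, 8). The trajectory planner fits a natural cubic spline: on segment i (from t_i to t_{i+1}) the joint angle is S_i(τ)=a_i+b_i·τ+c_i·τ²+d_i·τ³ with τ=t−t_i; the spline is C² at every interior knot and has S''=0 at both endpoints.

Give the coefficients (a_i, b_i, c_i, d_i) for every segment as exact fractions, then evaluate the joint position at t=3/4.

  seg 0: a=-1 b=59/120 c=0 d=-139/1080
  seg 1: a=-3 b=-179/60 c=-139/120 d=257/120
  seg 2: a=-5 b=9/8 c=79/15 d=-287/120
  seg 3: a=-1 b=269/60 c=-229/120 d=229/1080
S(3/4) = -351/512

Δ: Δ0=-2/3, Δ1=-2, Δ2=4, Δ3=2/3
row 1: diag=8, rhs=-8; c'=1/8, d'=-1
row 2: denom=4−1·1/8=31/8; d'=(36−1·-1)/(31/8)=296/31
row 3: denom=8−1·8/31=240/31; d'=(-20−1·296/31)/(240/31)=-229/60
back: M3=-229/60
back: M2=296/31−8/31·-229/60=158/15
back: M1=-1−1/8·158/15=-139/60
M: M0=0, M1=-139/60, M2=158/15, M3=-229/60, M4=0
seg 0: a=-1, c=M0/2=0, d=(M1−M0)/(6·3)=-139/1080, b=Δ0−h0·(2M0+M1)/6=59/120
seg 1: a=-3, c=M1/2=-139/120, d=(M2−M1)/(6·1)=257/120, b=Δ1−h1·(2M1+M2)/6=-179/60
seg 2: a=-5, c=M2/2=79/15, d=(M3−M2)/(6·1)=-287/120, b=Δ2−h2·(2M2+M3)/6=9/8
seg 3: a=-1, c=M3/2=-229/120, d=(M4−M3)/(6·3)=229/1080, b=Δ3−h3·(2M3+M4)/6=269/60
t_q=3/4 → seg 0, τ=3/4; S=-1+59/120·τ+0·τ²+-139/1080·τ³=-351/512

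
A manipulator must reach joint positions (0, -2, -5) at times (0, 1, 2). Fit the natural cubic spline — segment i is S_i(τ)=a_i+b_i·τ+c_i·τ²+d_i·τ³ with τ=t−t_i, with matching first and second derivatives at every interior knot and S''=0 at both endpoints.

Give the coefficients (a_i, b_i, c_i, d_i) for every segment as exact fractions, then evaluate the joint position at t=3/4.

Δ: Δ0=-2, Δ1=-3
row 1: diag=4, rhs=-6; c'=1/4, d'=-3/2
back: M1=-3/2
M: M0=0, M1=-3/2, M2=0
seg 0: a=0, c=M0/2=0, d=(M1−M0)/(6·1)=-1/4, b=Δ0−h0·(2M0+M1)/6=-7/4
seg 1: a=-2, c=M1/2=-3/4, d=(M2−M1)/(6·1)=1/4, b=Δ1−h1·(2M1+M2)/6=-5/2
t_q=3/4 → seg 0, τ=3/4; S=0+-7/4·τ+0·τ²+-1/4·τ³=-363/256

  seg 0: a=0 b=-7/4 c=0 d=-1/4
  seg 1: a=-2 b=-5/2 c=-3/4 d=1/4
S(3/4) = -363/256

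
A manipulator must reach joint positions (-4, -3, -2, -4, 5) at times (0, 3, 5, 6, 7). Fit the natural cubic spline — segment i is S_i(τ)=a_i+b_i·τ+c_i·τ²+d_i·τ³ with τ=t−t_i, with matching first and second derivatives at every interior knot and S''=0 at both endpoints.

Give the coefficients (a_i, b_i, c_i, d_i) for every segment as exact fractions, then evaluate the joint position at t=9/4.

  seg 0: a=-4 b=-397/1284 c=0 d=275/3852
  seg 1: a=-3 b=1039/642 c=275/428 d=-1543/2568
  seg 2: a=-2 b=-970/321 c=-317/107 d=1279/321
  seg 3: a=-4 b=965/321 c=962/107 d=-962/321
S(9/4) = -106349/27392

Δ: Δ0=1/3, Δ1=1/2, Δ2=-2, Δ3=9
row 1: diag=10, rhs=1; c'=1/5, d'=1/10
row 2: denom=6−2·1/5=28/5; d'=(-15−2·1/10)/(28/5)=-19/7
row 3: denom=4−1·5/28=107/28; d'=(66−1·-19/7)/(107/28)=1924/107
back: M3=1924/107
back: M2=-19/7−5/28·1924/107=-634/107
back: M1=1/10−1/5·-634/107=275/214
M: M0=0, M1=275/214, M2=-634/107, M3=1924/107, M4=0
seg 0: a=-4, c=M0/2=0, d=(M1−M0)/(6·3)=275/3852, b=Δ0−h0·(2M0+M1)/6=-397/1284
seg 1: a=-3, c=M1/2=275/428, d=(M2−M1)/(6·2)=-1543/2568, b=Δ1−h1·(2M1+M2)/6=1039/642
seg 2: a=-2, c=M2/2=-317/107, d=(M3−M2)/(6·1)=1279/321, b=Δ2−h2·(2M2+M3)/6=-970/321
seg 3: a=-4, c=M3/2=962/107, d=(M4−M3)/(6·1)=-962/321, b=Δ3−h3·(2M3+M4)/6=965/321
t_q=9/4 → seg 0, τ=9/4; S=-4+-397/1284·τ+0·τ²+275/3852·τ³=-106349/27392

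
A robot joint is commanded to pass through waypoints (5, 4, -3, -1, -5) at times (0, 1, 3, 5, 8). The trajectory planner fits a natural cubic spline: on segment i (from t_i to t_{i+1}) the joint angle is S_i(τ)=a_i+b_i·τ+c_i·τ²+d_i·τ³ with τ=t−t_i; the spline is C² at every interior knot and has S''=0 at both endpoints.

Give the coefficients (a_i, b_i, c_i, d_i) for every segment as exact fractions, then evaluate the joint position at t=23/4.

Δ: Δ0=-1, Δ1=-7/2, Δ2=1, Δ3=-4/3
row 1: diag=6, rhs=-15; c'=1/3, d'=-5/2
row 2: denom=8−2·1/3=22/3; d'=(27−2·-5/2)/(22/3)=48/11
row 3: denom=10−2·3/11=104/11; d'=(-14−2·48/11)/(104/11)=-125/52
back: M3=-125/52
back: M2=48/11−3/11·-125/52=261/52
back: M1=-5/2−1/3·261/52=-217/52
M: M0=0, M1=-217/52, M2=261/52, M3=-125/52, M4=0
seg 0: a=5, c=M0/2=0, d=(M1−M0)/(6·1)=-217/312, b=Δ0−h0·(2M0+M1)/6=-95/312
seg 1: a=4, c=M1/2=-217/104, d=(M2−M1)/(6·2)=239/312, b=Δ1−h1·(2M1+M2)/6=-373/156
seg 2: a=-3, c=M2/2=261/104, d=(M3−M2)/(6·2)=-193/312, b=Δ2−h2·(2M2+M3)/6=-241/156
seg 3: a=-1, c=M3/2=-125/104, d=(M4−M3)/(6·3)=125/936, b=Δ3−h3·(2M3+M4)/6=167/156
t_q=23/4 → seg 3, τ=3/4; S=-1+167/156·τ+-125/104·τ²+125/936·τ³=-5437/6656

  seg 0: a=5 b=-95/312 c=0 d=-217/312
  seg 1: a=4 b=-373/156 c=-217/104 d=239/312
  seg 2: a=-3 b=-241/156 c=261/104 d=-193/312
  seg 3: a=-1 b=167/156 c=-125/104 d=125/936
S(23/4) = -5437/6656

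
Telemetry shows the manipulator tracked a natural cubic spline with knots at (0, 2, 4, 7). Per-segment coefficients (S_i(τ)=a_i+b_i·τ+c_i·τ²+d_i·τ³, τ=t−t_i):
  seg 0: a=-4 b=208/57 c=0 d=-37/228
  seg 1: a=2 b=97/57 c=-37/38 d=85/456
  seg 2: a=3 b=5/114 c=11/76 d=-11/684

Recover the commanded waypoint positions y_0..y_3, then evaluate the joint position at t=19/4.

y_0 = S_0(0) = a_0 = -4
y_1 = S_1(0) = a_1 = 2
y_2 = S_2(0) = a_2 = 3
y_3 = S_2(3) = 4
t_q=19/4 is in segment 2 (τ=3/4); S_2(τ)=15115/4864

y_0=-4 y_1=2 y_2=3 y_3=4
S(19/4) = 15115/4864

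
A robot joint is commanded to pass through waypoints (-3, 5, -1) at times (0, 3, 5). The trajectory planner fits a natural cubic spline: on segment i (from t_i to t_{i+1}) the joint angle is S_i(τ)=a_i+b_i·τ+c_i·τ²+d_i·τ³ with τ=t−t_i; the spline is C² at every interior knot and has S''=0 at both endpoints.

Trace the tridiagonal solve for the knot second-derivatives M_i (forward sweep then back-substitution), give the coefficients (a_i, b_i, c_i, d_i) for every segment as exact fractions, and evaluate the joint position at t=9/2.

  seg 0: a=-3 b=131/30 c=0 d=-17/90
  seg 1: a=5 b=-11/15 c=-17/10 d=17/60
S(9/2) = 33/32

Δ: Δ0=8/3, Δ1=-3
row 1: diag=10, rhs=-34; c'=1/5, d'=-17/5
back: M1=-17/5
M: M0=0, M1=-17/5, M2=0
seg 0: a=-3, c=M0/2=0, d=(M1−M0)/(6·3)=-17/90, b=Δ0−h0·(2M0+M1)/6=131/30
seg 1: a=5, c=M1/2=-17/10, d=(M2−M1)/(6·2)=17/60, b=Δ1−h1·(2M1+M2)/6=-11/15
t_q=9/2 → seg 1, τ=3/2; S=5+-11/15·τ+-17/10·τ²+17/60·τ³=33/32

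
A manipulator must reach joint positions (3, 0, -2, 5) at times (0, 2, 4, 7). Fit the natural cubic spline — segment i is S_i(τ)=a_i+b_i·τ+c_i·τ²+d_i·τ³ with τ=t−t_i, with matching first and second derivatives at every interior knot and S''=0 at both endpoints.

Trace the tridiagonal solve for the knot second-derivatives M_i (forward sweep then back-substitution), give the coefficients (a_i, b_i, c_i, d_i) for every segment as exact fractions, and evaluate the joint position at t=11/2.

  seg 0: a=3 b=-83/57 c=0 d=-5/456
  seg 1: a=0 b=-181/114 c=-5/76 d=41/228
  seg 2: a=-2 b=35/114 c=77/76 d=-77/684
S(11/2) = 219/608

Δ: Δ0=-3/2, Δ1=-1, Δ2=7/3
row 1: diag=8, rhs=3; c'=1/4, d'=3/8
row 2: denom=10−2·1/4=19/2; d'=(20−2·3/8)/(19/2)=77/38
back: M2=77/38
back: M1=3/8−1/4·77/38=-5/38
M: M0=0, M1=-5/38, M2=77/38, M3=0
seg 0: a=3, c=M0/2=0, d=(M1−M0)/(6·2)=-5/456, b=Δ0−h0·(2M0+M1)/6=-83/57
seg 1: a=0, c=M1/2=-5/76, d=(M2−M1)/(6·2)=41/228, b=Δ1−h1·(2M1+M2)/6=-181/114
seg 2: a=-2, c=M2/2=77/76, d=(M3−M2)/(6·3)=-77/684, b=Δ2−h2·(2M2+M3)/6=35/114
t_q=11/2 → seg 2, τ=3/2; S=-2+35/114·τ+77/76·τ²+-77/684·τ³=219/608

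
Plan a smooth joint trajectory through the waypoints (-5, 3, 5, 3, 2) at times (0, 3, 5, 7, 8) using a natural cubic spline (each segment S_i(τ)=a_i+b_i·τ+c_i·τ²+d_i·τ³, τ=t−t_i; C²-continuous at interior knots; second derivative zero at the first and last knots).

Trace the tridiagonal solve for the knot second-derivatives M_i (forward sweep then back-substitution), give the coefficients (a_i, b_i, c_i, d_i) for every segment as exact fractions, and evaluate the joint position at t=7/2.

Δ: Δ0=8/3, Δ1=1, Δ2=-1, Δ3=-1
row 1: diag=10, rhs=-10; c'=1/5, d'=-1
row 2: denom=8−2·1/5=38/5; d'=(-12−2·-1)/(38/5)=-25/19
row 3: denom=6−2·5/19=104/19; d'=(0−2·-25/19)/(104/19)=25/52
back: M3=25/52
back: M2=-25/19−5/19·25/52=-75/52
back: M1=-1−1/5·-75/52=-37/52
M: M0=0, M1=-37/52, M2=-75/52, M3=25/52, M4=0
seg 0: a=-5, c=M0/2=0, d=(M1−M0)/(6·3)=-37/936, b=Δ0−h0·(2M0+M1)/6=943/312
seg 1: a=3, c=M1/2=-37/104, d=(M2−M1)/(6·2)=-19/312, b=Δ1−h1·(2M1+M2)/6=305/156
seg 2: a=5, c=M2/2=-75/104, d=(M3−M2)/(6·2)=25/156, b=Δ2−h2·(2M2+M3)/6=-31/156
seg 3: a=3, c=M3/2=25/104, d=(M4−M3)/(6·1)=-25/312, b=Δ3−h3·(2M3+M4)/6=-181/156
t_q=7/2 → seg 1, τ=1/2; S=3+305/156·τ+-37/104·τ²+-19/312·τ³=3229/832

  seg 0: a=-5 b=943/312 c=0 d=-37/936
  seg 1: a=3 b=305/156 c=-37/104 d=-19/312
  seg 2: a=5 b=-31/156 c=-75/104 d=25/156
  seg 3: a=3 b=-181/156 c=25/104 d=-25/312
S(7/2) = 3229/832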